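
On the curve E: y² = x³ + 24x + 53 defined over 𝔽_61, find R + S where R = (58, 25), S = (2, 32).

(42, 34)

(58, 25) + (2, 32). λ = (32 - 25)/(2 - 58) ≡ 7/5 mod 61. 5⁻¹ ≡ 49 (mod 61) since 5·49 = 245 ≡ 1, so λ ≡ 38.
  x = λ² - 58 - 2 = 1444 - 60 ≡ 42; y = λ·(58 - 42) - 25 ≡ 34. → (42, 34)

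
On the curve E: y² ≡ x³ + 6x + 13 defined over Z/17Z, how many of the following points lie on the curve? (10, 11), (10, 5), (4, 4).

2

(10, 11): 11² ≡ 2, rhs ≡ 2 → on.
(10, 5): 5² ≡ 8, rhs ≡ 2 → off.
(4, 4): 4² ≡ 16, rhs ≡ 16 → on.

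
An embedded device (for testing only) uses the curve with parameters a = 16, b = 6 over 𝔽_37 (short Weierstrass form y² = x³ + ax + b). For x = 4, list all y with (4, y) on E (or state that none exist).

none

x³ + 16x + 6 = 134 ≡ 23 (mod 37).
23 is a non-residue mod 37; no y exists.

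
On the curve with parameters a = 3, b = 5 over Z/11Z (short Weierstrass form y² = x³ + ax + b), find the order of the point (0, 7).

2P: tangent at (0, 7): λ = (3·0² + 3)/(2·7) ≡ 3/3. 3⁻¹ ≡ 4 (mod 11) since 3·4 = 12 ≡ 1, so λ ≡ 3·4 ≡ 1.
  x = λ² - 0 - 0 = 1 - 0 ≡ 1; y = λ·(0 - 1) - 7 ≡ 3. → (1, 3)
3P: (1, 3) + (0, 7). λ = (7 - 3)/(0 - 1) ≡ 4/10 mod 11. 10⁻¹ ≡ 10 (mod 11) since 10·10 = 100 ≡ 1, so λ ≡ 7.
  x = λ² - 1 - 0 = 49 - 1 ≡ 4; y = λ·(1 - 4) - 3 ≡ 9. → (4, 9)
4P: (4, 9) + (0, 7). λ = (7 - 9)/(0 - 4) ≡ 9/7 mod 11. 7⁻¹ ≡ 8 (mod 11), so λ ≡ 6.
  x = λ² - 4 - 0 = 36 - 4 ≡ 10; y = λ·(4 - 10) - 9 ≡ 10. → (10, 10)
5P: (10, 10) + (0, 7). λ = (7 - 10)/(0 - 10) ≡ 8/1 mod 11. 1⁻¹ ≡ 1 (mod 11), so λ ≡ 8.
  x = λ² - 10 - 0 = 64 - 10 ≡ 10; y = λ·(10 - 10) - 10 ≡ 1. → (10, 1)
6P: (10, 1) + (0, 7). λ = (7 - 1)/(0 - 10) ≡ 6/1 mod 11. 1⁻¹ ≡ 1 (mod 11) since 1·1 = 1 ≡ 1, so λ ≡ 6.
  x = λ² - 10 - 0 = 36 - 10 ≡ 4; y = λ·(10 - 4) - 1 ≡ 2. → (4, 2)
7P: (4, 2) + (0, 7). λ = (7 - 2)/(0 - 4) ≡ 5/7 mod 11. 7⁻¹ ≡ 8 (mod 11) since 7·8 = 56 ≡ 1, so λ ≡ 7.
  x = λ² - 4 - 0 = 49 - 4 ≡ 1; y = λ·(4 - 1) - 2 ≡ 8. → (1, 8)
8P: (1, 8) + (0, 7). λ = (7 - 8)/(0 - 1) ≡ 10/10 mod 11. 10⁻¹ ≡ 10 (mod 11), so λ ≡ 1.
  x = λ² - 1 - 0 = 1 - 1 ≡ 0; y = λ·(1 - 0) - 8 ≡ 4. → (0, 4)
9P: (0, 4) + (0, 7): same x and y₁ ≡ -y₂, so the sum is the point at infinity.
9P = the point at infinity, so the order is 9.

9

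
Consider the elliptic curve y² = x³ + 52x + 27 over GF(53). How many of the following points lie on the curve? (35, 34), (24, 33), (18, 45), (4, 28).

2

(35, 34): 34² ≡ 43, rhs ≡ 43 → on.
(24, 33): 33² ≡ 29, rhs ≡ 47 → off.
(18, 45): 45² ≡ 11, rhs ≡ 11 → on.
(4, 28): 28² ≡ 42, rhs ≡ 34 → off.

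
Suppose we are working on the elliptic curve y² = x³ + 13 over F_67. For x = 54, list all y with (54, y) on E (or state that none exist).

x³ + 0x + 13 = 157477 ≡ 27 (mod 67).
27 is a non-residue mod 67; no y exists.

none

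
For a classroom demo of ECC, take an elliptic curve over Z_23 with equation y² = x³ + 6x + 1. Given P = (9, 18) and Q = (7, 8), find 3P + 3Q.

(15, 4)

First 3P:
Repeated addition: build up to 3P.
2P: tangent at (9, 18): λ = (3·9² + 6)/(2·18) ≡ 19/13. 13⁻¹ ≡ 16 (mod 23) since 13·16 = 208 ≡ 1, so λ ≡ 19·16 ≡ 5.
  x = λ² - 9 - 9 = 25 - 18 ≡ 7; y = λ·(9 - 7) - 18 ≡ 15. → (7, 15)
3P: (7, 15) + (9, 18). λ = (18 - 15)/(9 - 7) ≡ 3/2 mod 23. 2⁻¹ ≡ 12 (mod 23), so λ ≡ 13.
  x = λ² - 7 - 9 = 169 - 16 ≡ 15; y = λ·(7 - 15) - 15 ≡ 19. → (15, 19)
3P = (15, 19).
Next 3Q:
Repeated addition: build up to 3Q.
2Q: tangent at (7, 8): λ = (3·7² + 6)/(2·8) ≡ 15/16. 16⁻¹ ≡ 13 (mod 23) since 16·13 = 208 ≡ 1, so λ ≡ 15·13 ≡ 11.
  x = λ² - 7 - 7 = 121 - 14 ≡ 15; y = λ·(7 - 15) - 8 ≡ 19. → (15, 19)
3Q: (15, 19) + (7, 8). λ = (8 - 19)/(7 - 15) ≡ 12/15 mod 23. 15⁻¹ ≡ 20 (mod 23), so λ ≡ 10.
  x = λ² - 15 - 7 = 100 - 22 ≡ 9; y = λ·(15 - 9) - 19 ≡ 18. → (9, 18)
3Q = (9, 18).
Finally 3P + 3Q:
(15, 19) + (9, 18). λ = (18 - 19)/(9 - 15) ≡ 22/17 mod 23. 17⁻¹ ≡ 19 (mod 23), so λ ≡ 4.
  x = λ² - 15 - 9 = 16 - 24 ≡ 15; y = λ·(15 - 15) - 19 ≡ 4. → (15, 4)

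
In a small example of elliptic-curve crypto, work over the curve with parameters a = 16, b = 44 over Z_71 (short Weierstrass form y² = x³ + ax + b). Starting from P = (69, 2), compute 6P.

(6, 70)

Repeated addition: build up to 6P.
2P: tangent at (69, 2): λ = (3·69² + 16)/(2·2) ≡ 28/4. 4⁻¹ ≡ 18 (mod 71), so λ ≡ 28·18 ≡ 7.
  x = λ² - 69 - 69 = 49 - 138 ≡ 53; y = λ·(69 - 53) - 2 ≡ 39. → (53, 39)
3P: (53, 39) + (69, 2). λ = (2 - 39)/(69 - 53) ≡ 34/16 mod 71. 16⁻¹ ≡ 40 (mod 71) since 16·40 = 640 ≡ 1, so λ ≡ 11.
  x = λ² - 53 - 69 = 121 - 122 ≡ 70; y = λ·(53 - 70) - 39 ≡ 58. → (70, 58)
4P: (70, 58) + (69, 2). λ = (2 - 58)/(69 - 70) ≡ 15/70 mod 71. 70⁻¹ ≡ 70 (mod 71) since 70·70 = 4900 ≡ 1, so λ ≡ 56.
  x = λ² - 70 - 69 = 3136 - 139 ≡ 15; y = λ·(70 - 15) - 58 ≡ 40. → (15, 40)
5P: (15, 40) + (69, 2). λ = (2 - 40)/(69 - 15) ≡ 33/54 mod 71. 54⁻¹ ≡ 25 (mod 71) since 54·25 = 1350 ≡ 1, so λ ≡ 44.
  x = λ² - 15 - 69 = 1936 - 84 ≡ 6; y = λ·(15 - 6) - 40 ≡ 1. → (6, 1)
6P: (6, 1) + (69, 2). λ = (2 - 1)/(69 - 6) ≡ 1/63 mod 71. 63⁻¹ ≡ 62 (mod 71) since 63·62 = 3906 ≡ 1, so λ ≡ 62.
  x = λ² - 6 - 69 = 3844 - 75 ≡ 6; y = λ·(6 - 6) - 1 ≡ 70. → (6, 70)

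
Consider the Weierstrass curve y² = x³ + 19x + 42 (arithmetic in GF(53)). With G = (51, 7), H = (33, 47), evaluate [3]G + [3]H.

First 3G:
Repeated addition: build up to 3G.
2G: tangent at (51, 7): λ = (3·51² + 19)/(2·7) ≡ 31/14. 14⁻¹ ≡ 19 (mod 53), so λ ≡ 31·19 ≡ 6.
  x = λ² - 51 - 51 = 36 - 102 ≡ 40; y = λ·(51 - 40) - 7 ≡ 6. → (40, 6)
3G: (40, 6) + (51, 7). λ = (7 - 6)/(51 - 40) ≡ 1/11 mod 53. 11⁻¹ ≡ 29 (mod 53) since 11·29 = 319 ≡ 1, so λ ≡ 29.
  x = λ² - 40 - 51 = 841 - 91 ≡ 8; y = λ·(40 - 8) - 6 ≡ 21. → (8, 21)
3G = (8, 21).
Next 3H:
Repeated addition: build up to 3H.
2H: tangent at (33, 47): λ = (3·33² + 19)/(2·47) ≡ 0/41. 41⁻¹ ≡ 22 (mod 53) since 41·22 = 902 ≡ 1, so λ ≡ 0·22 ≡ 0.
  x = λ² - 33 - 33 = 0 - 66 ≡ 40; y = λ·(33 - 40) - 47 ≡ 6. → (40, 6)
3H: (40, 6) + (33, 47). λ = (47 - 6)/(33 - 40) ≡ 41/46 mod 53. 46⁻¹ ≡ 15 (mod 53) since 46·15 = 690 ≡ 1, so λ ≡ 32.
  x = λ² - 40 - 33 = 1024 - 73 ≡ 50; y = λ·(40 - 50) - 6 ≡ 45. → (50, 45)
3H = (50, 45).
Finally 3G + 3H:
(8, 21) + (50, 45). λ = (45 - 21)/(50 - 8) ≡ 24/42 mod 53. 42⁻¹ ≡ 24 (mod 53), so λ ≡ 46.
  x = λ² - 8 - 50 = 2116 - 58 ≡ 44; y = λ·(8 - 44) - 21 ≡ 19. → (44, 19)

(44, 19)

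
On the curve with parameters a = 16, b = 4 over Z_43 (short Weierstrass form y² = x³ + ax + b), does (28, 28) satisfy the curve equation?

y² = 28² ≡ 10; x³ + 16x + 4 = 22404 ≡ 1 (mod 43). 10 ≠ 1.

no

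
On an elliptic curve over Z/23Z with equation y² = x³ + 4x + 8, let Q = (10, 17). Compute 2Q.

(11, 16)

tangent at (10, 17): λ = (3·10² + 4)/(2·17) ≡ 5/11. 11⁻¹ ≡ 21 (mod 23) since 11·21 = 231 ≡ 1, so λ ≡ 5·21 ≡ 13.
  x = λ² - 10 - 10 = 169 - 20 ≡ 11; y = λ·(10 - 11) - 17 ≡ 16. → (11, 16)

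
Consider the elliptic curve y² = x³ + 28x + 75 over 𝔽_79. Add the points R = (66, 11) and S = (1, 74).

(66, 11) + (1, 74). λ = (74 - 11)/(1 - 66) ≡ 63/14 mod 79. 14⁻¹ ≡ 17 (mod 79) since 14·17 = 238 ≡ 1, so λ ≡ 44.
  x = λ² - 66 - 1 = 1936 - 67 ≡ 52; y = λ·(66 - 52) - 11 ≡ 52. → (52, 52)

(52, 52)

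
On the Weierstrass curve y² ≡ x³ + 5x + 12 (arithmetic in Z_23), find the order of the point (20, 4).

5

2P: tangent at (20, 4): λ = (3·20² + 5)/(2·4) ≡ 9/8. 8⁻¹ ≡ 3 (mod 23) since 8·3 = 24 ≡ 1, so λ ≡ 9·3 ≡ 4.
  x = λ² - 20 - 20 = 16 - 40 ≡ 22; y = λ·(20 - 22) - 4 ≡ 11. → (22, 11)
3P: (22, 11) + (20, 4). λ = (4 - 11)/(20 - 22) ≡ 16/21 mod 23. 21⁻¹ ≡ 11 (mod 23) since 21·11 = 231 ≡ 1, so λ ≡ 15.
  x = λ² - 22 - 20 = 225 - 42 ≡ 22; y = λ·(22 - 22) - 11 ≡ 12. → (22, 12)
4P: (22, 12) + (20, 4). λ = (4 - 12)/(20 - 22) ≡ 15/21 mod 23. 21⁻¹ ≡ 11 (mod 23), so λ ≡ 4.
  x = λ² - 22 - 20 = 16 - 42 ≡ 20; y = λ·(22 - 20) - 12 ≡ 19. → (20, 19)
5P: (20, 19) + (20, 4): same x and y₁ ≡ -y₂, so the sum is the point at infinity.
5P = the point at infinity, so the order is 5.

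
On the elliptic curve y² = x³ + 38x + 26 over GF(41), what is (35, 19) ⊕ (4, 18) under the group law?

(35, 19) + (4, 18). λ = (18 - 19)/(4 - 35) ≡ 40/10 mod 41. 10⁻¹ ≡ 37 (mod 41) since 10·37 = 370 ≡ 1, so λ ≡ 4.
  x = λ² - 35 - 4 = 16 - 39 ≡ 18; y = λ·(35 - 18) - 19 ≡ 8. → (18, 8)

(18, 8)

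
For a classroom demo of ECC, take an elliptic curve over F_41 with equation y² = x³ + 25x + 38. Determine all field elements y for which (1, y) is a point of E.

8, 33

x³ + 25x + 38 = 64 ≡ 23 (mod 41).
Square roots of 23 mod 41: 8 and 33 (since 8² = 64 ≡ 23).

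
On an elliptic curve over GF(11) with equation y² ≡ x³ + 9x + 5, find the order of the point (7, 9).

7

2P: tangent at (7, 9): λ = (3·7² + 9)/(2·9) ≡ 2/7. 7⁻¹ ≡ 8 (mod 11) since 7·8 = 56 ≡ 1, so λ ≡ 2·8 ≡ 5.
  x = λ² - 7 - 7 = 25 - 14 ≡ 0; y = λ·(7 - 0) - 9 ≡ 4. → (0, 4)
3P: (0, 4) + (7, 9). λ = (9 - 4)/(7 - 0) ≡ 5/7 mod 11. 7⁻¹ ≡ 8 (mod 11), so λ ≡ 7.
  x = λ² - 0 - 7 = 49 - 7 ≡ 9; y = λ·(0 - 9) - 4 ≡ 10. → (9, 10)
4P: (9, 10) + (7, 9). λ = (9 - 10)/(7 - 9) ≡ 10/9 mod 11. 9⁻¹ ≡ 5 (mod 11) since 9·5 = 45 ≡ 1, so λ ≡ 6.
  x = λ² - 9 - 7 = 36 - 16 ≡ 9; y = λ·(9 - 9) - 10 ≡ 1. → (9, 1)
5P: (9, 1) + (7, 9). λ = (9 - 1)/(7 - 9) ≡ 8/9 mod 11. 9⁻¹ ≡ 5 (mod 11) since 9·5 = 45 ≡ 1, so λ ≡ 7.
  x = λ² - 9 - 7 = 49 - 16 ≡ 0; y = λ·(9 - 0) - 1 ≡ 7. → (0, 7)
6P: (0, 7) + (7, 9). λ = (9 - 7)/(7 - 0) ≡ 2/7 mod 11. 7⁻¹ ≡ 8 (mod 11) since 7·8 = 56 ≡ 1, so λ ≡ 5.
  x = λ² - 0 - 7 = 25 - 7 ≡ 7; y = λ·(0 - 7) - 7 ≡ 2. → (7, 2)
7P: (7, 2) + (7, 9): same x and y₁ ≡ -y₂, so the sum is the point at infinity.
7P = the point at infinity, so the order is 7.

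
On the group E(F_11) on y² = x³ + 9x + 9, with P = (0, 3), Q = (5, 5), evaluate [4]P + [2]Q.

O

First 4P:
Repeated addition: build up to 4P.
2P: tangent at (0, 3): λ = (3·0² + 9)/(2·3) ≡ 9/6. 6⁻¹ ≡ 2 (mod 11), so λ ≡ 9·2 ≡ 7.
  x = λ² - 0 - 0 = 49 - 0 ≡ 5; y = λ·(0 - 5) - 3 ≡ 6. → (5, 6)
3P: (5, 6) + (0, 3). λ = (3 - 6)/(0 - 5) ≡ 8/6 mod 11. 6⁻¹ ≡ 2 (mod 11), so λ ≡ 5.
  x = λ² - 5 - 0 = 25 - 5 ≡ 9; y = λ·(5 - 9) - 6 ≡ 7. → (9, 7)
4P: (9, 7) + (0, 3). λ = (3 - 7)/(0 - 9) ≡ 7/2 mod 11. 2⁻¹ ≡ 6 (mod 11) since 2·6 = 12 ≡ 1, so λ ≡ 9.
  x = λ² - 9 - 0 = 81 - 9 ≡ 6; y = λ·(9 - 6) - 7 ≡ 9. → (6, 9)
4P = (6, 9).
Next 2Q:
Repeated addition: build up to 2Q.
2Q: tangent at (5, 5): λ = (3·5² + 9)/(2·5) ≡ 7/10. 10⁻¹ ≡ 10 (mod 11) since 10·10 = 100 ≡ 1, so λ ≡ 7·10 ≡ 4.
  x = λ² - 5 - 5 = 16 - 10 ≡ 6; y = λ·(5 - 6) - 5 ≡ 2. → (6, 2)
2Q = (6, 2).
Finally 4P + 2Q:
(6, 9) + (6, 2): same x and y₁ ≡ -y₂, so the sum is O.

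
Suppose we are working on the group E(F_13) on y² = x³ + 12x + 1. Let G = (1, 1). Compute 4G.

(3, 8)

Repeated addition: build up to 4G.
2G: tangent at (1, 1): λ = (3·1² + 12)/(2·1) ≡ 2/2. 2⁻¹ ≡ 7 (mod 13) since 2·7 = 14 ≡ 1, so λ ≡ 2·7 ≡ 1.
  x = λ² - 1 - 1 = 1 - 2 ≡ 12; y = λ·(1 - 12) - 1 ≡ 1. → (12, 1)
3G: (12, 1) + (1, 1). λ = (1 - 1)/(1 - 12) ≡ 0/2 mod 13. 2⁻¹ ≡ 7 (mod 13), so λ ≡ 0.
  x = λ² - 12 - 1 = 0 - 13 ≡ 0; y = λ·(12 - 0) - 1 ≡ 12. → (0, 12)
4G: (0, 12) + (1, 1). λ = (1 - 12)/(1 - 0) ≡ 2/1 mod 13. 1⁻¹ ≡ 1 (mod 13), so λ ≡ 2.
  x = λ² - 0 - 1 = 4 - 1 ≡ 3; y = λ·(0 - 3) - 12 ≡ 8. → (3, 8)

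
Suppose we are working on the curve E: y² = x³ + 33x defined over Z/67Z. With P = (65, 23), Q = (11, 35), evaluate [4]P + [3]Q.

(5, 42)

First 4P:
Repeated addition: build up to 4P.
2P: tangent at (65, 23): λ = (3·65² + 33)/(2·23) ≡ 45/46. 46⁻¹ ≡ 51 (mod 67) since 46·51 = 2346 ≡ 1, so λ ≡ 45·51 ≡ 17.
  x = λ² - 65 - 65 = 289 - 130 ≡ 25; y = λ·(65 - 25) - 23 ≡ 54. → (25, 54)
3P: (25, 54) + (65, 23). λ = (23 - 54)/(65 - 25) ≡ 36/40 mod 67. 40⁻¹ ≡ 62 (mod 67) since 40·62 = 2480 ≡ 1, so λ ≡ 21.
  x = λ² - 25 - 65 = 441 - 90 ≡ 16; y = λ·(25 - 16) - 54 ≡ 1. → (16, 1)
4P: (16, 1) + (65, 23). λ = (23 - 1)/(65 - 16) ≡ 22/49 mod 67. 49⁻¹ ≡ 26 (mod 67) since 49·26 = 1274 ≡ 1, so λ ≡ 36.
  x = λ² - 16 - 65 = 1296 - 81 ≡ 9; y = λ·(16 - 9) - 1 ≡ 50. → (9, 50)
4P = (9, 50).
Next 3Q:
Repeated addition: build up to 3Q.
2Q: tangent at (11, 35): λ = (3·11² + 33)/(2·35) ≡ 61/3. 3⁻¹ ≡ 45 (mod 67), so λ ≡ 61·45 ≡ 65.
  x = λ² - 11 - 11 = 4225 - 22 ≡ 49; y = λ·(11 - 49) - 35 ≡ 41. → (49, 41)
3Q: (49, 41) + (11, 35). λ = (35 - 41)/(11 - 49) ≡ 61/29 mod 67. 29⁻¹ ≡ 37 (mod 67) since 29·37 = 1073 ≡ 1, so λ ≡ 46.
  x = λ² - 49 - 11 = 2116 - 60 ≡ 46; y = λ·(49 - 46) - 41 ≡ 30. → (46, 30)
3Q = (46, 30).
Finally 4P + 3Q:
(9, 50) + (46, 30). λ = (30 - 50)/(46 - 9) ≡ 47/37 mod 67. 37⁻¹ ≡ 29 (mod 67) since 37·29 = 1073 ≡ 1, so λ ≡ 23.
  x = λ² - 9 - 46 = 529 - 55 ≡ 5; y = λ·(9 - 5) - 50 ≡ 42. → (5, 42)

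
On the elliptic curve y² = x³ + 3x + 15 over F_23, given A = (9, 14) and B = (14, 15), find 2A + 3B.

(2, 12)

First 2A:
Repeated addition: build up to 2A.
2A: tangent at (9, 14): λ = (3·9² + 3)/(2·14) ≡ 16/5. 5⁻¹ ≡ 14 (mod 23), so λ ≡ 16·14 ≡ 17.
  x = λ² - 9 - 9 = 289 - 18 ≡ 18; y = λ·(9 - 18) - 14 ≡ 17. → (18, 17)
2A = (18, 17).
Next 3B:
Repeated addition: build up to 3B.
2B: tangent at (14, 15): λ = (3·14² + 3)/(2·15) ≡ 16/7. 7⁻¹ ≡ 10 (mod 23), so λ ≡ 16·10 ≡ 22.
  x = λ² - 14 - 14 = 484 - 28 ≡ 19; y = λ·(14 - 19) - 15 ≡ 13. → (19, 13)
3B: (19, 13) + (14, 15). λ = (15 - 13)/(14 - 19) ≡ 2/18 mod 23. 18⁻¹ ≡ 9 (mod 23), so λ ≡ 18.
  x = λ² - 19 - 14 = 324 - 33 ≡ 15; y = λ·(19 - 15) - 13 ≡ 13. → (15, 13)
3B = (15, 13).
Finally 2A + 3B:
(18, 17) + (15, 13). λ = (13 - 17)/(15 - 18) ≡ 19/20 mod 23. 20⁻¹ ≡ 15 (mod 23), so λ ≡ 9.
  x = λ² - 18 - 15 = 81 - 33 ≡ 2; y = λ·(18 - 2) - 17 ≡ 12. → (2, 12)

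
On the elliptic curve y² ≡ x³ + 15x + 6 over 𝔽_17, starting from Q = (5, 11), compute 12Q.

Repeated addition: build up to 12Q.
2Q: tangent at (5, 11): λ = (3·5² + 15)/(2·11) ≡ 5/5. 5⁻¹ ≡ 7 (mod 17) since 5·7 = 35 ≡ 1, so λ ≡ 5·7 ≡ 1.
  x = λ² - 5 - 5 = 1 - 10 ≡ 8; y = λ·(5 - 8) - 11 ≡ 3. → (8, 3)
3Q: (8, 3) + (5, 11). λ = (11 - 3)/(5 - 8) ≡ 8/14 mod 17. 14⁻¹ ≡ 11 (mod 17), so λ ≡ 3.
  x = λ² - 8 - 5 = 9 - 13 ≡ 13; y = λ·(8 - 13) - 3 ≡ 16. → (13, 16)
4Q: (13, 16) + (5, 11). λ = (11 - 16)/(5 - 13) ≡ 12/9 mod 17. 9⁻¹ ≡ 2 (mod 17) since 9·2 = 18 ≡ 1, so λ ≡ 7.
  x = λ² - 13 - 5 = 49 - 18 ≡ 14; y = λ·(13 - 14) - 16 ≡ 11. → (14, 11)
5Q: (14, 11) + (5, 11). λ = (11 - 11)/(5 - 14) ≡ 0/8 mod 17. 8⁻¹ ≡ 15 (mod 17) since 8·15 = 120 ≡ 1, so λ ≡ 0.
  x = λ² - 14 - 5 = 0 - 19 ≡ 15; y = λ·(14 - 15) - 11 ≡ 6. → (15, 6)
6Q: (15, 6) + (5, 11). λ = (11 - 6)/(5 - 15) ≡ 5/7 mod 17. 7⁻¹ ≡ 5 (mod 17), so λ ≡ 8.
  x = λ² - 15 - 5 = 64 - 20 ≡ 10; y = λ·(15 - 10) - 6 ≡ 0. → (10, 0)
7Q: (10, 0) + (5, 11). λ = (11 - 0)/(5 - 10) ≡ 11/12 mod 17. 12⁻¹ ≡ 10 (mod 17), so λ ≡ 8.
  x = λ² - 10 - 5 = 64 - 15 ≡ 15; y = λ·(10 - 15) - 0 ≡ 11. → (15, 11)
8Q: (15, 11) + (5, 11). λ = (11 - 11)/(5 - 15) ≡ 0/7 mod 17. 7⁻¹ ≡ 5 (mod 17) since 7·5 = 35 ≡ 1, so λ ≡ 0.
  x = λ² - 15 - 5 = 0 - 20 ≡ 14; y = λ·(15 - 14) - 11 ≡ 6. → (14, 6)
9Q: (14, 6) + (5, 11). λ = (11 - 6)/(5 - 14) ≡ 5/8 mod 17. 8⁻¹ ≡ 15 (mod 17) since 8·15 = 120 ≡ 1, so λ ≡ 7.
  x = λ² - 14 - 5 = 49 - 19 ≡ 13; y = λ·(14 - 13) - 6 ≡ 1. → (13, 1)
10Q: (13, 1) + (5, 11). λ = (11 - 1)/(5 - 13) ≡ 10/9 mod 17. 9⁻¹ ≡ 2 (mod 17) since 9·2 = 18 ≡ 1, so λ ≡ 3.
  x = λ² - 13 - 5 = 9 - 18 ≡ 8; y = λ·(13 - 8) - 1 ≡ 14. → (8, 14)
11Q: (8, 14) + (5, 11). λ = (11 - 14)/(5 - 8) ≡ 14/14 mod 17. 14⁻¹ ≡ 11 (mod 17) since 14·11 = 154 ≡ 1, so λ ≡ 1.
  x = λ² - 8 - 5 = 1 - 13 ≡ 5; y = λ·(8 - 5) - 14 ≡ 6. → (5, 6)
12Q: (5, 6) + (5, 11): same x and y₁ ≡ -y₂, so the sum is the point at infinity.

O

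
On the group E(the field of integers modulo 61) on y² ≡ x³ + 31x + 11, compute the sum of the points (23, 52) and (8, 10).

(23, 52) + (8, 10). λ = (10 - 52)/(8 - 23) ≡ 19/46 mod 61. 46⁻¹ ≡ 4 (mod 61) since 46·4 = 184 ≡ 1, so λ ≡ 15.
  x = λ² - 23 - 8 = 225 - 31 ≡ 11; y = λ·(23 - 11) - 52 ≡ 6. → (11, 6)

(11, 6)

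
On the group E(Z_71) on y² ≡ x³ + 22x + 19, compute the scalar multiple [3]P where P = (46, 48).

Repeated addition: build up to 3P.
2P: tangent at (46, 48): λ = (3·46² + 22)/(2·48) ≡ 51/25. 25⁻¹ ≡ 54 (mod 71) since 25·54 = 1350 ≡ 1, so λ ≡ 51·54 ≡ 56.
  x = λ² - 46 - 46 = 3136 - 92 ≡ 62; y = λ·(46 - 62) - 48 ≡ 50. → (62, 50)
3P: (62, 50) + (46, 48). λ = (48 - 50)/(46 - 62) ≡ 69/55 mod 71. 55⁻¹ ≡ 31 (mod 71) since 55·31 = 1705 ≡ 1, so λ ≡ 9.
  x = λ² - 62 - 46 = 81 - 108 ≡ 44; y = λ·(62 - 44) - 50 ≡ 41. → (44, 41)

(44, 41)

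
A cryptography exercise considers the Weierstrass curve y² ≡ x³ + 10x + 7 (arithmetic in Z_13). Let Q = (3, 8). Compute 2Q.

tangent at (3, 8): λ = (3·3² + 10)/(2·8) ≡ 11/3. 3⁻¹ ≡ 9 (mod 13), so λ ≡ 11·9 ≡ 8.
  x = λ² - 3 - 3 = 64 - 6 ≡ 6; y = λ·(3 - 6) - 8 ≡ 7. → (6, 7)

(6, 7)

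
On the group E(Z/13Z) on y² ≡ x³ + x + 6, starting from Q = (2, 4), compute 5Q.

(3, 7)

Double-and-add on 5 = (101)₂. Start with Q = (2, 4) for the leading 1-bit.
double: tangent at (2, 4): λ = (3·2² + 1)/(2·4) ≡ 0/8. 8⁻¹ ≡ 5 (mod 13) since 8·5 = 40 ≡ 1, so λ ≡ 0·5 ≡ 0.
  x = λ² - 2 - 2 = 0 - 4 ≡ 9; y = λ·(2 - 9) - 4 ≡ 9. → (9, 9)
double: tangent at (9, 9): λ = (3·9² + 1)/(2·9) ≡ 10/5. 5⁻¹ ≡ 8 (mod 13), so λ ≡ 10·8 ≡ 2.
  x = λ² - 9 - 9 = 4 - 18 ≡ 12; y = λ·(9 - 12) - 9 ≡ 11. → (12, 11)
add Q: (12, 11) + (2, 4). λ = (4 - 11)/(2 - 12) ≡ 6/3 mod 13. 3⁻¹ ≡ 9 (mod 13), so λ ≡ 2.
  x = λ² - 12 - 2 = 4 - 14 ≡ 3; y = λ·(12 - 3) - 11 ≡ 7. → (3, 7)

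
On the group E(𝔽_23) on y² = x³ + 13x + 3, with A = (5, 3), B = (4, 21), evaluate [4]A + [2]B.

(16, 11)

First 4A:
Double-and-add on 4 = (100)₂. Start with A = (5, 3) for the leading 1-bit.
double: tangent at (5, 3): λ = (3·5² + 13)/(2·3) ≡ 19/6. 6⁻¹ ≡ 4 (mod 23), so λ ≡ 19·4 ≡ 7.
  x = λ² - 5 - 5 = 49 - 10 ≡ 16; y = λ·(5 - 16) - 3 ≡ 12. → (16, 12)
double: tangent at (16, 12): λ = (3·16² + 13)/(2·12) ≡ 22/1. 1⁻¹ ≡ 1 (mod 23), so λ ≡ 22·1 ≡ 22.
  x = λ² - 16 - 16 = 484 - 32 ≡ 15; y = λ·(16 - 15) - 12 ≡ 10. → (15, 10)
4A = (15, 10).
Next 2B:
Repeated addition: build up to 2B.
2B: tangent at (4, 21): λ = (3·4² + 13)/(2·21) ≡ 15/19. 19⁻¹ ≡ 17 (mod 23), so λ ≡ 15·17 ≡ 2.
  x = λ² - 4 - 4 = 4 - 8 ≡ 19; y = λ·(4 - 19) - 21 ≡ 18. → (19, 18)
2B = (19, 18).
Finally 4A + 2B:
(15, 10) + (19, 18). λ = (18 - 10)/(19 - 15) ≡ 8/4 mod 23. 4⁻¹ ≡ 6 (mod 23), so λ ≡ 2.
  x = λ² - 15 - 19 = 4 - 34 ≡ 16; y = λ·(15 - 16) - 10 ≡ 11. → (16, 11)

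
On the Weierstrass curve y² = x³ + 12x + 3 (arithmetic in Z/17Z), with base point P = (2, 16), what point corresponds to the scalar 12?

Repeated addition: build up to 12P.
2P: tangent at (2, 16): λ = (3·2² + 12)/(2·16) ≡ 7/15. 15⁻¹ ≡ 8 (mod 17) since 15·8 = 120 ≡ 1, so λ ≡ 7·8 ≡ 5.
  x = λ² - 2 - 2 = 25 - 4 ≡ 4; y = λ·(2 - 4) - 16 ≡ 8. → (4, 8)
3P: (4, 8) + (2, 16). λ = (16 - 8)/(2 - 4) ≡ 8/15 mod 17. 15⁻¹ ≡ 8 (mod 17), so λ ≡ 13.
  x = λ² - 4 - 2 = 169 - 6 ≡ 10; y = λ·(4 - 10) - 8 ≡ 16. → (10, 16)
4P: (10, 16) + (2, 16). λ = (16 - 16)/(2 - 10) ≡ 0/9 mod 17. 9⁻¹ ≡ 2 (mod 17) since 9·2 = 18 ≡ 1, so λ ≡ 0.
  x = λ² - 10 - 2 = 0 - 12 ≡ 5; y = λ·(10 - 5) - 16 ≡ 1. → (5, 1)
5P: (5, 1) + (2, 16). λ = (16 - 1)/(2 - 5) ≡ 15/14 mod 17. 14⁻¹ ≡ 11 (mod 17), so λ ≡ 12.
  x = λ² - 5 - 2 = 144 - 7 ≡ 1; y = λ·(5 - 1) - 1 ≡ 13. → (1, 13)
6P: (1, 13) + (2, 16). λ = (16 - 13)/(2 - 1) ≡ 3/1 mod 17. 1⁻¹ ≡ 1 (mod 17) since 1·1 = 1 ≡ 1, so λ ≡ 3.
  x = λ² - 1 - 2 = 9 - 3 ≡ 6; y = λ·(1 - 6) - 13 ≡ 6. → (6, 6)
7P: (6, 6) + (2, 16). λ = (16 - 6)/(2 - 6) ≡ 10/13 mod 17. 13⁻¹ ≡ 4 (mod 17) since 13·4 = 52 ≡ 1, so λ ≡ 6.
  x = λ² - 6 - 2 = 36 - 8 ≡ 11; y = λ·(6 - 11) - 6 ≡ 15. → (11, 15)
8P: (11, 15) + (2, 16). λ = (16 - 15)/(2 - 11) ≡ 1/8 mod 17. 8⁻¹ ≡ 15 (mod 17) since 8·15 = 120 ≡ 1, so λ ≡ 15.
  x = λ² - 11 - 2 = 225 - 13 ≡ 8; y = λ·(11 - 8) - 15 ≡ 13. → (8, 13)
9P: (8, 13) + (2, 16). λ = (16 - 13)/(2 - 8) ≡ 3/11 mod 17. 11⁻¹ ≡ 14 (mod 17) since 11·14 = 154 ≡ 1, so λ ≡ 8.
  x = λ² - 8 - 2 = 64 - 10 ≡ 3; y = λ·(8 - 3) - 13 ≡ 10. → (3, 10)
10P: (3, 10) + (2, 16). λ = (16 - 10)/(2 - 3) ≡ 6/16 mod 17. 16⁻¹ ≡ 16 (mod 17), so λ ≡ 11.
  x = λ² - 3 - 2 = 121 - 5 ≡ 14; y = λ·(3 - 14) - 10 ≡ 5. → (14, 5)
11P: (14, 5) + (2, 16). λ = (16 - 5)/(2 - 14) ≡ 11/5 mod 17. 5⁻¹ ≡ 7 (mod 17) since 5·7 = 35 ≡ 1, so λ ≡ 9.
  x = λ² - 14 - 2 = 81 - 16 ≡ 14; y = λ·(14 - 14) - 5 ≡ 12. → (14, 12)
12P: (14, 12) + (2, 16). λ = (16 - 12)/(2 - 14) ≡ 4/5 mod 17. 5⁻¹ ≡ 7 (mod 17), so λ ≡ 11.
  x = λ² - 14 - 2 = 121 - 16 ≡ 3; y = λ·(14 - 3) - 12 ≡ 7. → (3, 7)

(3, 7)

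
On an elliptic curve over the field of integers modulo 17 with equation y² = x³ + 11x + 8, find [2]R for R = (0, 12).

(16, 9)

tangent at (0, 12): λ = (3·0² + 11)/(2·12) ≡ 11/7. 7⁻¹ ≡ 5 (mod 17) since 7·5 = 35 ≡ 1, so λ ≡ 11·5 ≡ 4.
  x = λ² - 0 - 0 = 16 - 0 ≡ 16; y = λ·(0 - 16) - 12 ≡ 9. → (16, 9)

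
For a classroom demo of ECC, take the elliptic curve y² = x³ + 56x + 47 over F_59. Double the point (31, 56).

tangent at (31, 56): λ = (3·31² + 56)/(2·56) ≡ 48/53. 53⁻¹ ≡ 49 (mod 59) since 53·49 = 2597 ≡ 1, so λ ≡ 48·49 ≡ 51.
  x = λ² - 31 - 31 = 2601 - 62 ≡ 2; y = λ·(31 - 2) - 56 ≡ 7. → (2, 7)

(2, 7)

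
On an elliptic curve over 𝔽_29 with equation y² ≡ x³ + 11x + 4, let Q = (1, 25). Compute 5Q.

Double-and-add on 5 = (101)₂. Start with Q = (1, 25) for the leading 1-bit.
double: tangent at (1, 25): λ = (3·1² + 11)/(2·25) ≡ 14/21. 21⁻¹ ≡ 18 (mod 29), so λ ≡ 14·18 ≡ 20.
  x = λ² - 1 - 1 = 400 - 2 ≡ 21; y = λ·(1 - 21) - 25 ≡ 10. → (21, 10)
double: tangent at (21, 10): λ = (3·21² + 11)/(2·10) ≡ 0/20. 20⁻¹ ≡ 16 (mod 29), so λ ≡ 0·16 ≡ 0.
  x = λ² - 21 - 21 = 0 - 42 ≡ 16; y = λ·(21 - 16) - 10 ≡ 19. → (16, 19)
add Q: (16, 19) + (1, 25). λ = (25 - 19)/(1 - 16) ≡ 6/14 mod 29. 14⁻¹ ≡ 27 (mod 29) since 14·27 = 378 ≡ 1, so λ ≡ 17.
  x = λ² - 16 - 1 = 289 - 17 ≡ 11; y = λ·(16 - 11) - 19 ≡ 8. → (11, 8)

(11, 8)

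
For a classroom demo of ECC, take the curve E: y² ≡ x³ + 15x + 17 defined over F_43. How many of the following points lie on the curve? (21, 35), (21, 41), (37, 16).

(21, 35): 35² ≡ 21, rhs ≡ 4 → off.
(21, 41): 41² ≡ 4, rhs ≡ 4 → on.
(37, 16): 16² ≡ 41, rhs ≡ 12 → off.

1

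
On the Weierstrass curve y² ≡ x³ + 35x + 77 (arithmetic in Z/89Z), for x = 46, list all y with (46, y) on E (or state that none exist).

x³ + 35x + 77 = 99023 ≡ 55 (mod 89).
Square roots of 55 mod 89: 12 and 77 (since 12² = 144 ≡ 55).

12, 77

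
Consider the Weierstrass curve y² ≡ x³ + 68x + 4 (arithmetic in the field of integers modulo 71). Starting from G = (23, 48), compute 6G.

(46, 43)

Repeated addition: build up to 6G.
2G: tangent at (23, 48): λ = (3·23² + 68)/(2·48) ≡ 22/25. 25⁻¹ ≡ 54 (mod 71), so λ ≡ 22·54 ≡ 52.
  x = λ² - 23 - 23 = 2704 - 46 ≡ 31; y = λ·(23 - 31) - 48 ≡ 33. → (31, 33)
3G: (31, 33) + (23, 48). λ = (48 - 33)/(23 - 31) ≡ 15/63 mod 71. 63⁻¹ ≡ 62 (mod 71), so λ ≡ 7.
  x = λ² - 31 - 23 = 49 - 54 ≡ 66; y = λ·(31 - 66) - 33 ≡ 6. → (66, 6)
4G: (66, 6) + (23, 48). λ = (48 - 6)/(23 - 66) ≡ 42/28 mod 71. 28⁻¹ ≡ 33 (mod 71) since 28·33 = 924 ≡ 1, so λ ≡ 37.
  x = λ² - 66 - 23 = 1369 - 89 ≡ 2; y = λ·(66 - 2) - 6 ≡ 19. → (2, 19)
5G: (2, 19) + (23, 48). λ = (48 - 19)/(23 - 2) ≡ 29/21 mod 71. 21⁻¹ ≡ 44 (mod 71), so λ ≡ 69.
  x = λ² - 2 - 23 = 4761 - 25 ≡ 50; y = λ·(2 - 50) - 19 ≡ 6. → (50, 6)
6G: (50, 6) + (23, 48). λ = (48 - 6)/(23 - 50) ≡ 42/44 mod 71. 44⁻¹ ≡ 21 (mod 71), so λ ≡ 30.
  x = λ² - 50 - 23 = 900 - 73 ≡ 46; y = λ·(50 - 46) - 6 ≡ 43. → (46, 43)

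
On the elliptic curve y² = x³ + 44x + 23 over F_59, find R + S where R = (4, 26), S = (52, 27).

(23, 24)

(4, 26) + (52, 27). λ = (27 - 26)/(52 - 4) ≡ 1/48 mod 59. 48⁻¹ ≡ 16 (mod 59), so λ ≡ 16.
  x = λ² - 4 - 52 = 256 - 56 ≡ 23; y = λ·(4 - 23) - 26 ≡ 24. → (23, 24)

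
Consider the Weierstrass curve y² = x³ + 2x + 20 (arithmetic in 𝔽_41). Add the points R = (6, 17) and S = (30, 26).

(25, 22)

(6, 17) + (30, 26). λ = (26 - 17)/(30 - 6) ≡ 9/24 mod 41. 24⁻¹ ≡ 12 (mod 41), so λ ≡ 26.
  x = λ² - 6 - 30 = 676 - 36 ≡ 25; y = λ·(6 - 25) - 17 ≡ 22. → (25, 22)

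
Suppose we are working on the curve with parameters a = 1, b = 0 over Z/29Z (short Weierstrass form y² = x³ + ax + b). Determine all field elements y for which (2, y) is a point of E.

none

x³ + 1x + 0 = 10 ≡ 10 (mod 29).
10 is a non-residue mod 29; no y exists.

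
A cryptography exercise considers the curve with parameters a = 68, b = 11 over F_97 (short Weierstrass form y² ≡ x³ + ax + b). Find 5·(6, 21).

(6, 76)

Write P = (6, 21).
Double-and-add on 5 = (101)₂. Start with P = (6, 21) for the leading 1-bit.
double: tangent at (6, 21): λ = (3·6² + 68)/(2·21) ≡ 79/42. 42⁻¹ ≡ 67 (mod 97) since 42·67 = 2814 ≡ 1, so λ ≡ 79·67 ≡ 55.
  x = λ² - 6 - 6 = 3025 - 12 ≡ 6; y = λ·(6 - 6) - 21 ≡ 76. → (6, 76)
double: tangent at (6, 76): λ = (3·6² + 68)/(2·76) ≡ 79/55. 55⁻¹ ≡ 30 (mod 97), so λ ≡ 79·30 ≡ 42.
  x = λ² - 6 - 6 = 1764 - 12 ≡ 6; y = λ·(6 - 6) - 76 ≡ 21. → (6, 21)
add P: tangent at (6, 21): λ = (3·6² + 68)/(2·21) ≡ 79/42. 42⁻¹ ≡ 67 (mod 97), so λ ≡ 79·67 ≡ 55.
  x = λ² - 6 - 6 = 3025 - 12 ≡ 6; y = λ·(6 - 6) - 21 ≡ 76. → (6, 76)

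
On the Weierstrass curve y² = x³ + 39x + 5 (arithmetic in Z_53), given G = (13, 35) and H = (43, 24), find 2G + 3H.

(45, 20)

First 2G:
Repeated addition: build up to 2G.
2G: tangent at (13, 35): λ = (3·13² + 39)/(2·35) ≡ 16/17. 17⁻¹ ≡ 25 (mod 53), so λ ≡ 16·25 ≡ 29.
  x = λ² - 13 - 13 = 841 - 26 ≡ 20; y = λ·(13 - 20) - 35 ≡ 27. → (20, 27)
2G = (20, 27).
Next 3H:
Repeated addition: build up to 3H.
2H: tangent at (43, 24): λ = (3·43² + 39)/(2·24) ≡ 21/48. 48⁻¹ ≡ 21 (mod 53), so λ ≡ 21·21 ≡ 17.
  x = λ² - 43 - 43 = 289 - 86 ≡ 44; y = λ·(43 - 44) - 24 ≡ 12. → (44, 12)
3H: (44, 12) + (43, 24). λ = (24 - 12)/(43 - 44) ≡ 12/52 mod 53. 52⁻¹ ≡ 52 (mod 53) since 52·52 = 2704 ≡ 1, so λ ≡ 41.
  x = λ² - 44 - 43 = 1681 - 87 ≡ 4; y = λ·(44 - 4) - 12 ≡ 38. → (4, 38)
3H = (4, 38).
Finally 2G + 3H:
(20, 27) + (4, 38). λ = (38 - 27)/(4 - 20) ≡ 11/37 mod 53. 37⁻¹ ≡ 43 (mod 53), so λ ≡ 49.
  x = λ² - 20 - 4 = 2401 - 24 ≡ 45; y = λ·(20 - 45) - 27 ≡ 20. → (45, 20)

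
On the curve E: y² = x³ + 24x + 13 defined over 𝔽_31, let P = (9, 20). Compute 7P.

Double-and-add on 7 = (111)₂. Start with P = (9, 20) for the leading 1-bit.
double: tangent at (9, 20): λ = (3·9² + 24)/(2·20) ≡ 19/9. 9⁻¹ ≡ 7 (mod 31), so λ ≡ 19·7 ≡ 9.
  x = λ² - 9 - 9 = 81 - 18 ≡ 1; y = λ·(9 - 1) - 20 ≡ 21. → (1, 21)
add P: (1, 21) + (9, 20). λ = (20 - 21)/(9 - 1) ≡ 30/8 mod 31. 8⁻¹ ≡ 4 (mod 31), so λ ≡ 27.
  x = λ² - 1 - 9 = 729 - 10 ≡ 6; y = λ·(1 - 6) - 21 ≡ 30. → (6, 30)
double: tangent at (6, 30): λ = (3·6² + 24)/(2·30) ≡ 8/29. 29⁻¹ ≡ 15 (mod 31), so λ ≡ 8·15 ≡ 27.
  x = λ² - 6 - 6 = 729 - 12 ≡ 4; y = λ·(6 - 4) - 30 ≡ 24. → (4, 24)
add P: (4, 24) + (9, 20). λ = (20 - 24)/(9 - 4) ≡ 27/5 mod 31. 5⁻¹ ≡ 25 (mod 31) since 5·25 = 125 ≡ 1, so λ ≡ 24.
  x = λ² - 4 - 9 = 576 - 13 ≡ 5; y = λ·(4 - 5) - 24 ≡ 14. → (5, 14)

(5, 14)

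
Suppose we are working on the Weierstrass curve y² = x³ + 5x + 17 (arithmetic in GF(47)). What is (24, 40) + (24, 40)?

tangent at (24, 40): λ = (3·24² + 5)/(2·40) ≡ 41/33. 33⁻¹ ≡ 10 (mod 47), so λ ≡ 41·10 ≡ 34.
  x = λ² - 24 - 24 = 1156 - 48 ≡ 27; y = λ·(24 - 27) - 40 ≡ 46. → (27, 46)

(27, 46)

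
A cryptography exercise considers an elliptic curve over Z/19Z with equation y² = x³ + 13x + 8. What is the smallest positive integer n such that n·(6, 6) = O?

2P: tangent at (6, 6): λ = (3·6² + 13)/(2·6) ≡ 7/12. 12⁻¹ ≡ 8 (mod 19) since 12·8 = 96 ≡ 1, so λ ≡ 7·8 ≡ 18.
  x = λ² - 6 - 6 = 324 - 12 ≡ 8; y = λ·(6 - 8) - 6 ≡ 15. → (8, 15)
3P: (8, 15) + (6, 6). λ = (6 - 15)/(6 - 8) ≡ 10/17 mod 19. 17⁻¹ ≡ 9 (mod 19), so λ ≡ 14.
  x = λ² - 8 - 6 = 196 - 14 ≡ 11; y = λ·(8 - 11) - 15 ≡ 0. → (11, 0)
4P: (11, 0) + (6, 6). λ = (6 - 0)/(6 - 11) ≡ 6/14 mod 19. 14⁻¹ ≡ 15 (mod 19), so λ ≡ 14.
  x = λ² - 11 - 6 = 196 - 17 ≡ 8; y = λ·(11 - 8) - 0 ≡ 4. → (8, 4)
5P: (8, 4) + (6, 6). λ = (6 - 4)/(6 - 8) ≡ 2/17 mod 19. 17⁻¹ ≡ 9 (mod 19) since 17·9 = 153 ≡ 1, so λ ≡ 18.
  x = λ² - 8 - 6 = 324 - 14 ≡ 6; y = λ·(8 - 6) - 4 ≡ 13. → (6, 13)
6P: (6, 13) + (6, 6): same x and y₁ ≡ -y₂, so the sum is O.
6P = O, so the order is 6.

6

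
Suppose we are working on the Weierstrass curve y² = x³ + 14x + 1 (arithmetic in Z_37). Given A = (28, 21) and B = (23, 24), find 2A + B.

(12, 26)

First 2A:
Repeated addition: build up to 2A.
2A: tangent at (28, 21): λ = (3·28² + 14)/(2·21) ≡ 35/5. 5⁻¹ ≡ 15 (mod 37) since 5·15 = 75 ≡ 1, so λ ≡ 35·15 ≡ 7.
  x = λ² - 28 - 28 = 49 - 56 ≡ 30; y = λ·(28 - 30) - 21 ≡ 2. → (30, 2)
2A = (30, 2).
Finally 2A + B:
(30, 2) + (23, 24). λ = (24 - 2)/(23 - 30) ≡ 22/30 mod 37. 30⁻¹ ≡ 21 (mod 37) since 30·21 = 630 ≡ 1, so λ ≡ 18.
  x = λ² - 30 - 23 = 324 - 53 ≡ 12; y = λ·(30 - 12) - 2 ≡ 26. → (12, 26)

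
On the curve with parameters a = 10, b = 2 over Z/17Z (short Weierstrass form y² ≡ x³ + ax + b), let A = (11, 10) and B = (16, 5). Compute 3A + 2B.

First 3A:
Repeated addition: build up to 3A.
2A: tangent at (11, 10): λ = (3·11² + 10)/(2·10) ≡ 16/3. 3⁻¹ ≡ 6 (mod 17), so λ ≡ 16·6 ≡ 11.
  x = λ² - 11 - 11 = 121 - 22 ≡ 14; y = λ·(11 - 14) - 10 ≡ 8. → (14, 8)
3A: (14, 8) + (11, 10). λ = (10 - 8)/(11 - 14) ≡ 2/14 mod 17. 14⁻¹ ≡ 11 (mod 17), so λ ≡ 5.
  x = λ² - 14 - 11 = 25 - 25 ≡ 0; y = λ·(14 - 0) - 8 ≡ 11. → (0, 11)
3A = (0, 11).
Next 2B:
Repeated addition: build up to 2B.
2B: tangent at (16, 5): λ = (3·16² + 10)/(2·5) ≡ 13/10. 10⁻¹ ≡ 12 (mod 17) since 10·12 = 120 ≡ 1, so λ ≡ 13·12 ≡ 3.
  x = λ² - 16 - 16 = 9 - 32 ≡ 11; y = λ·(16 - 11) - 5 ≡ 10. → (11, 10)
2B = (11, 10).
Finally 3A + 2B:
(0, 11) + (11, 10). λ = (10 - 11)/(11 - 0) ≡ 16/11 mod 17. 11⁻¹ ≡ 14 (mod 17), so λ ≡ 3.
  x = λ² - 0 - 11 = 9 - 11 ≡ 15; y = λ·(0 - 15) - 11 ≡ 12. → (15, 12)

(15, 12)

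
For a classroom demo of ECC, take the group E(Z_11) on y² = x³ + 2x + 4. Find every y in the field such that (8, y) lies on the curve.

x³ + 2x + 4 = 532 ≡ 4 (mod 11).
Square roots of 4 mod 11: 2 and 9 (since 2² = 4 ≡ 4).

2, 9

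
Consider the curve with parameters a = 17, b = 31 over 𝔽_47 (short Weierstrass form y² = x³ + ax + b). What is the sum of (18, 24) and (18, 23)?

The two points share x = 18 and their y-coordinates satisfy 24 + 23 ≡ 0 (mod 47), so they are inverses. Their sum is ∞.

O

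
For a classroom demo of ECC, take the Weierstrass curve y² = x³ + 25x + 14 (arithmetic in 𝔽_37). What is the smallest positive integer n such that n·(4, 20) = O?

2P: tangent at (4, 20): λ = (3·4² + 25)/(2·20) ≡ 36/3. 3⁻¹ ≡ 25 (mod 37), so λ ≡ 36·25 ≡ 12.
  x = λ² - 4 - 4 = 144 - 8 ≡ 25; y = λ·(4 - 25) - 20 ≡ 24. → (25, 24)
3P: (25, 24) + (4, 20). λ = (20 - 24)/(4 - 25) ≡ 33/16 mod 37. 16⁻¹ ≡ 7 (mod 37), so λ ≡ 9.
  x = λ² - 25 - 4 = 81 - 29 ≡ 15; y = λ·(25 - 15) - 24 ≡ 29. → (15, 29)
4P: (15, 29) + (4, 20). λ = (20 - 29)/(4 - 15) ≡ 28/26 mod 37. 26⁻¹ ≡ 10 (mod 37), so λ ≡ 21.
  x = λ² - 15 - 4 = 441 - 19 ≡ 15; y = λ·(15 - 15) - 29 ≡ 8. → (15, 8)
5P: (15, 8) + (4, 20). λ = (20 - 8)/(4 - 15) ≡ 12/26 mod 37. 26⁻¹ ≡ 10 (mod 37), so λ ≡ 9.
  x = λ² - 15 - 4 = 81 - 19 ≡ 25; y = λ·(15 - 25) - 8 ≡ 13. → (25, 13)
6P: (25, 13) + (4, 20). λ = (20 - 13)/(4 - 25) ≡ 7/16 mod 37. 16⁻¹ ≡ 7 (mod 37), so λ ≡ 12.
  x = λ² - 25 - 4 = 144 - 29 ≡ 4; y = λ·(25 - 4) - 13 ≡ 17. → (4, 17)
7P: (4, 17) + (4, 20): same x and y₁ ≡ -y₂, so the sum is O.
7P = O, so the order is 7.

7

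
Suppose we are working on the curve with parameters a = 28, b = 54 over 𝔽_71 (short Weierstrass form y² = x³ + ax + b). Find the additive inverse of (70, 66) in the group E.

(70, 5)

-(70, 66) = (70, -66 mod 71) = (70, 5).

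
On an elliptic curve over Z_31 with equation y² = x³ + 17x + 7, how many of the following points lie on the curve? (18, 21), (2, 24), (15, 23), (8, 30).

2

(18, 21): 21² ≡ 7, rhs ≡ 7 → on.
(2, 24): 24² ≡ 18, rhs ≡ 18 → on.
(15, 23): 23² ≡ 2, rhs ≡ 10 → off.
(8, 30): 30² ≡ 1, rhs ≡ 4 → off.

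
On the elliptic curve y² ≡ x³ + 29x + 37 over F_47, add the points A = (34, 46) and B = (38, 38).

(26, 32)

(34, 46) + (38, 38). λ = (38 - 46)/(38 - 34) ≡ 39/4 mod 47. 4⁻¹ ≡ 12 (mod 47), so λ ≡ 45.
  x = λ² - 34 - 38 = 2025 - 72 ≡ 26; y = λ·(34 - 26) - 46 ≡ 32. → (26, 32)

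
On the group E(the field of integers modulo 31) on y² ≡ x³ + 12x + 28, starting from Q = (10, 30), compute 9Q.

(0, 20)

Double-and-add on 9 = (1001)₂. Start with Q = (10, 30) for the leading 1-bit.
double: tangent at (10, 30): λ = (3·10² + 12)/(2·30) ≡ 2/29. 29⁻¹ ≡ 15 (mod 31) since 29·15 = 435 ≡ 1, so λ ≡ 2·15 ≡ 30.
  x = λ² - 10 - 10 = 900 - 20 ≡ 12; y = λ·(10 - 12) - 30 ≡ 3. → (12, 3)
double: tangent at (12, 3): λ = (3·12² + 12)/(2·3) ≡ 10/6. 6⁻¹ ≡ 26 (mod 31) since 6·26 = 156 ≡ 1, so λ ≡ 10·26 ≡ 12.
  x = λ² - 12 - 12 = 144 - 24 ≡ 27; y = λ·(12 - 27) - 3 ≡ 3. → (27, 3)
double: tangent at (27, 3): λ = (3·27² + 12)/(2·3) ≡ 29/6. 6⁻¹ ≡ 26 (mod 31), so λ ≡ 29·26 ≡ 10.
  x = λ² - 27 - 27 = 100 - 54 ≡ 15; y = λ·(27 - 15) - 3 ≡ 24. → (15, 24)
add Q: (15, 24) + (10, 30). λ = (30 - 24)/(10 - 15) ≡ 6/26 mod 31. 26⁻¹ ≡ 6 (mod 31), so λ ≡ 5.
  x = λ² - 15 - 10 = 25 - 25 ≡ 0; y = λ·(15 - 0) - 24 ≡ 20. → (0, 20)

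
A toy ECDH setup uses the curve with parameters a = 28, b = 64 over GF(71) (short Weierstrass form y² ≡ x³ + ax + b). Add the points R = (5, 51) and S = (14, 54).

(60, 49)

(5, 51) + (14, 54). λ = (54 - 51)/(14 - 5) ≡ 3/9 mod 71. 9⁻¹ ≡ 8 (mod 71) since 9·8 = 72 ≡ 1, so λ ≡ 24.
  x = λ² - 5 - 14 = 576 - 19 ≡ 60; y = λ·(5 - 60) - 51 ≡ 49. → (60, 49)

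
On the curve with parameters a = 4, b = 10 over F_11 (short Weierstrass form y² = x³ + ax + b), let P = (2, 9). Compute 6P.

Repeated addition: build up to 6P.
2P: tangent at (2, 9): λ = (3·2² + 4)/(2·9) ≡ 5/7. 7⁻¹ ≡ 8 (mod 11) since 7·8 = 56 ≡ 1, so λ ≡ 5·8 ≡ 7.
  x = λ² - 2 - 2 = 49 - 4 ≡ 1; y = λ·(2 - 1) - 9 ≡ 9. → (1, 9)
3P: (1, 9) + (2, 9). λ = (9 - 9)/(2 - 1) ≡ 0/1 mod 11. 1⁻¹ ≡ 1 (mod 11), so λ ≡ 0.
  x = λ² - 1 - 2 = 0 - 3 ≡ 8; y = λ·(1 - 8) - 9 ≡ 2. → (8, 2)
4P: (8, 2) + (2, 9). λ = (9 - 2)/(2 - 8) ≡ 7/5 mod 11. 5⁻¹ ≡ 9 (mod 11), so λ ≡ 8.
  x = λ² - 8 - 2 = 64 - 10 ≡ 10; y = λ·(8 - 10) - 2 ≡ 4. → (10, 4)
5P: (10, 4) + (2, 9). λ = (9 - 4)/(2 - 10) ≡ 5/3 mod 11. 3⁻¹ ≡ 4 (mod 11) since 3·4 = 12 ≡ 1, so λ ≡ 9.
  x = λ² - 10 - 2 = 81 - 12 ≡ 3; y = λ·(10 - 3) - 4 ≡ 4. → (3, 4)
6P: (3, 4) + (2, 9). λ = (9 - 4)/(2 - 3) ≡ 5/10 mod 11. 10⁻¹ ≡ 10 (mod 11), so λ ≡ 6.
  x = λ² - 3 - 2 = 36 - 5 ≡ 9; y = λ·(3 - 9) - 4 ≡ 4. → (9, 4)

(9, 4)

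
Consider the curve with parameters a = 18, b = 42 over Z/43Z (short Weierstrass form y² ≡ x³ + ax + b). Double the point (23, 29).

tangent at (23, 29): λ = (3·23² + 18)/(2·29) ≡ 14/15. 15⁻¹ ≡ 23 (mod 43) since 15·23 = 345 ≡ 1, so λ ≡ 14·23 ≡ 21.
  x = λ² - 23 - 23 = 441 - 46 ≡ 8; y = λ·(23 - 8) - 29 ≡ 28. → (8, 28)

(8, 28)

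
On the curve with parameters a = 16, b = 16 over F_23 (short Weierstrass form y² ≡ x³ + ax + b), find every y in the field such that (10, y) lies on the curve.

7, 16

x³ + 16x + 16 = 1176 ≡ 3 (mod 23).
Square roots of 3 mod 23: 7 and 16 (since 7² = 49 ≡ 3).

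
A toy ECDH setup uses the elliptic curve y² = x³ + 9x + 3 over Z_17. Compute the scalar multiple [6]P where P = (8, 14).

Double-and-add on 6 = (110)₂. Start with P = (8, 14) for the leading 1-bit.
double: tangent at (8, 14): λ = (3·8² + 9)/(2·14) ≡ 14/11. 11⁻¹ ≡ 14 (mod 17) since 11·14 = 154 ≡ 1, so λ ≡ 14·14 ≡ 9.
  x = λ² - 8 - 8 = 81 - 16 ≡ 14; y = λ·(8 - 14) - 14 ≡ 0. → (14, 0)
add P: (14, 0) + (8, 14). λ = (14 - 0)/(8 - 14) ≡ 14/11 mod 17. 11⁻¹ ≡ 14 (mod 17), so λ ≡ 9.
  x = λ² - 14 - 8 = 81 - 22 ≡ 8; y = λ·(14 - 8) - 0 ≡ 3. → (8, 3)
double: tangent at (8, 3): λ = (3·8² + 9)/(2·3) ≡ 14/6. 6⁻¹ ≡ 3 (mod 17) since 6·3 = 18 ≡ 1, so λ ≡ 14·3 ≡ 8.
  x = λ² - 8 - 8 = 64 - 16 ≡ 14; y = λ·(8 - 14) - 3 ≡ 0. → (14, 0)

(14, 0)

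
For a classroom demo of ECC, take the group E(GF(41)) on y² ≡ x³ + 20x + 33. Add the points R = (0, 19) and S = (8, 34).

(0, 22)

(0, 19) + (8, 34). λ = (34 - 19)/(8 - 0) ≡ 15/8 mod 41. 8⁻¹ ≡ 36 (mod 41), so λ ≡ 7.
  x = λ² - 0 - 8 = 49 - 8 ≡ 0; y = λ·(0 - 0) - 19 ≡ 22. → (0, 22)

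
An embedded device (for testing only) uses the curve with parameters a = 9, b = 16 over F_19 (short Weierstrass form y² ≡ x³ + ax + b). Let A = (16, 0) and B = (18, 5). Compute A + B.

(16, 0) + (18, 5). λ = (5 - 0)/(18 - 16) ≡ 5/2 mod 19. 2⁻¹ ≡ 10 (mod 19), so λ ≡ 12.
  x = λ² - 16 - 18 = 144 - 34 ≡ 15; y = λ·(16 - 15) - 0 ≡ 12. → (15, 12)

(15, 12)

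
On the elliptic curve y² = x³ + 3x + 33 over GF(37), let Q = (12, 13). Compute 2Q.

tangent at (12, 13): λ = (3·12² + 3)/(2·13) ≡ 28/26. 26⁻¹ ≡ 10 (mod 37), so λ ≡ 28·10 ≡ 21.
  x = λ² - 12 - 12 = 441 - 24 ≡ 10; y = λ·(12 - 10) - 13 ≡ 29. → (10, 29)

(10, 29)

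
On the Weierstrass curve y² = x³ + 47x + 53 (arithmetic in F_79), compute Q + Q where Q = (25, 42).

tangent at (25, 42): λ = (3·25² + 47)/(2·42) ≡ 26/5. 5⁻¹ ≡ 16 (mod 79), so λ ≡ 26·16 ≡ 21.
  x = λ² - 25 - 25 = 441 - 50 ≡ 75; y = λ·(25 - 75) - 42 ≡ 14. → (75, 14)

(75, 14)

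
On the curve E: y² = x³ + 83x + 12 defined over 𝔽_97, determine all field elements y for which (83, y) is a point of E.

none

x³ + 83x + 12 = 578688 ≡ 83 (mod 97).
83 is a non-residue mod 97; no y exists.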